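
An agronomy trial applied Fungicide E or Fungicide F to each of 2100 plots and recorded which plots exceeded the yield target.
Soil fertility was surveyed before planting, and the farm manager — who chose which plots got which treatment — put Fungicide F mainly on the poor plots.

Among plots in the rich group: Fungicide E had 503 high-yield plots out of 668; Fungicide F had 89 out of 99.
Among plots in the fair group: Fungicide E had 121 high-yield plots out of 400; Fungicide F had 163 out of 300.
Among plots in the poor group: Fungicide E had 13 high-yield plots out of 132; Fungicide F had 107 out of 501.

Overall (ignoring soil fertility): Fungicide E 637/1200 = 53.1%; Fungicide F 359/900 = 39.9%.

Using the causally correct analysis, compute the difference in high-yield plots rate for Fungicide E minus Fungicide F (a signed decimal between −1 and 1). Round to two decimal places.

-0.17

Here soil fertility is a common cause — it drives both which fungicide a case falls under and the outcome. The crude comparison mixes populations; the stratum-specific rates are the causally relevant ones.
Adjusting over the population distribution of soil fertility: 0.365·(0.753−0.899) + 0.333·(0.302−0.543) + 0.301·(0.098−0.214) = -0.168.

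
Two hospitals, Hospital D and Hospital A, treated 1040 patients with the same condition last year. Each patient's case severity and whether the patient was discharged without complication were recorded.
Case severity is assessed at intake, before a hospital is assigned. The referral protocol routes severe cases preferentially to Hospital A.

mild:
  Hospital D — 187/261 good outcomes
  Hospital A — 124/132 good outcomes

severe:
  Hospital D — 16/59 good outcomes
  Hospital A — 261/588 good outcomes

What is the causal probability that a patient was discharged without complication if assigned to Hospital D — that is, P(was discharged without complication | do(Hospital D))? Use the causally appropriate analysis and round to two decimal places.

0.44

Case severity is set before the hospital has any effect — it is not caused by the hospital — and it independently drives the outcome. That makes it a confounder, so the causal comparison is within case severity levels.
Standardising Hospital D to the population case severity mix: 0.378·187/261 + 0.622·16/59 = 0.439.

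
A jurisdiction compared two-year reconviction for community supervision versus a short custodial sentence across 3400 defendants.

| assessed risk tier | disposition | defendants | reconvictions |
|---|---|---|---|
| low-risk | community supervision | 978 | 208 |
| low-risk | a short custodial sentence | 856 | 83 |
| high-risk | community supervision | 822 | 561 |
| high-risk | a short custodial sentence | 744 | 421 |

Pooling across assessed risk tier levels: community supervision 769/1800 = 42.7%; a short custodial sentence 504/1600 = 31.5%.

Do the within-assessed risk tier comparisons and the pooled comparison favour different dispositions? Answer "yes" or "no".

no

Within each assessed risk tier level (low-risk 21.3% vs 9.7%; high-risk 68.2% vs 56.6%), a short custodial sentence has the lower rate every time. Pooled: 42.7% vs 31.5% — a short custodial sentence has the lower rate overall. They agree.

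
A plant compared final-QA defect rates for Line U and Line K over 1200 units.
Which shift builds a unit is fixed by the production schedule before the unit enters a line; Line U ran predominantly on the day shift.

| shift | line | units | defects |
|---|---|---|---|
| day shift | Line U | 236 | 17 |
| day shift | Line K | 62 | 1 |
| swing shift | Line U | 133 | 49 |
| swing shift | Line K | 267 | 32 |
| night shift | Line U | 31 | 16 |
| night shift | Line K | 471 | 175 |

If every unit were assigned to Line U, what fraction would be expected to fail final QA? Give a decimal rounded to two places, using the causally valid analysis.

The shift-specific comparison favours Line K throughout, but the pooled figures favour Line U. The question is whether to condition on shift.
Shift is set before the line has any effect — it is not caused by the line — and it independently drives the outcome. That makes it a confounder, so the causal comparison is within shift levels.
Standardising Line U to the population shift mix: 0.248·17/236 + 0.333·49/133 + 0.418·16/31 = 0.357.

0.36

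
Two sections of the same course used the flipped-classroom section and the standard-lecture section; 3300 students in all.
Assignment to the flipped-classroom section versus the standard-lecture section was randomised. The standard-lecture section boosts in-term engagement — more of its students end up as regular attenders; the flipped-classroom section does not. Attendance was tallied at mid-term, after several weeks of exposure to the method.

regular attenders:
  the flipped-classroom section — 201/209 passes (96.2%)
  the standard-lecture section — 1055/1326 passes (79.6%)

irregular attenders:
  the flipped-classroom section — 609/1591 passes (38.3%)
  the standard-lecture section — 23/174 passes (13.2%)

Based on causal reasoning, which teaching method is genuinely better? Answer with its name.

Mid-term attendance here is a post-treatment variable shaped by the teaching method; conditioning on it would introduce bias rather than remove it. The overall comparison is the causal one.
Pooled: the flipped-classroom section 45.0% vs the standard-lecture section 71.9%; the standard-lecture section is higher overall.

the standard-lecture section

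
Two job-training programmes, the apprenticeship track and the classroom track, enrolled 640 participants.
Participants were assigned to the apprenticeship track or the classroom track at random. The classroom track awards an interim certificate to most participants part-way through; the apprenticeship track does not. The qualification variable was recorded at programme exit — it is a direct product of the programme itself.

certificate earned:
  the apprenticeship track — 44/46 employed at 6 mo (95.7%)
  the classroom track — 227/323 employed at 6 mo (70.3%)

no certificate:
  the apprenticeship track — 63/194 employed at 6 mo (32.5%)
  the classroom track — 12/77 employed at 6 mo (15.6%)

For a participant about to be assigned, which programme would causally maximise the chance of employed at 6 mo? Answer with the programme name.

The distribution of qualification attained during the programme is itself part of what the programme does — it is an intermediate outcome. Holding it fixed would remove that part of the effect; the total effect is the pooled difference.
Pooled: the apprenticeship track 44.6% vs the classroom track 59.8%; the classroom track is higher overall.

the classroom track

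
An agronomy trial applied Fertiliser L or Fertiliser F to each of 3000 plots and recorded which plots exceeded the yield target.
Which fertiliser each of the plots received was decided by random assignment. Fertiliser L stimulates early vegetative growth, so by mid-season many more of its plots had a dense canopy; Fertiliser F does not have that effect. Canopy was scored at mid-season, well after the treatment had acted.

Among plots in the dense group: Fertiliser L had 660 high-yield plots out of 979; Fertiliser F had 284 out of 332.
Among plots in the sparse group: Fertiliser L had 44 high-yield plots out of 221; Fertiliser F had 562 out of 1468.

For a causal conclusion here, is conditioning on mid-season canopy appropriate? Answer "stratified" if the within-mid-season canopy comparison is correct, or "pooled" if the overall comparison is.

pooled

Stratifying would compare fertilisers among plots the fertilisers themselves sorted into mid-season canopy groups — a form of selection on an intermediate. The unconditioned pooled rates give the total causal effect.
Pooled: Fertiliser L 58.7% vs Fertiliser F 47.0%; Fertiliser L is higher overall.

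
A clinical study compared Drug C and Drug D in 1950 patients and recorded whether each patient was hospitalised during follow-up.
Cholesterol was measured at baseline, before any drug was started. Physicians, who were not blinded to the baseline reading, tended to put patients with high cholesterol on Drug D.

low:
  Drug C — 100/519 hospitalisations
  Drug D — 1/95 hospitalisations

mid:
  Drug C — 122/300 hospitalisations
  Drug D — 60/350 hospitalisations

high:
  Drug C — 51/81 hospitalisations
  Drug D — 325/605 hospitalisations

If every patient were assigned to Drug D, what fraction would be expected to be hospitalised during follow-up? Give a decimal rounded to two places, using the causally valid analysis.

Since cholesterol is a pre-existing factor (not a product of the drug) and it affects the outcome on its own, it is a confounder. The stratified rates, not the pooled rate, identify the causal effect.
Standardising Drug D to the population cholesterol mix: 0.315·1/95 + 0.333·60/350 + 0.352·325/605 = 0.249.

0.25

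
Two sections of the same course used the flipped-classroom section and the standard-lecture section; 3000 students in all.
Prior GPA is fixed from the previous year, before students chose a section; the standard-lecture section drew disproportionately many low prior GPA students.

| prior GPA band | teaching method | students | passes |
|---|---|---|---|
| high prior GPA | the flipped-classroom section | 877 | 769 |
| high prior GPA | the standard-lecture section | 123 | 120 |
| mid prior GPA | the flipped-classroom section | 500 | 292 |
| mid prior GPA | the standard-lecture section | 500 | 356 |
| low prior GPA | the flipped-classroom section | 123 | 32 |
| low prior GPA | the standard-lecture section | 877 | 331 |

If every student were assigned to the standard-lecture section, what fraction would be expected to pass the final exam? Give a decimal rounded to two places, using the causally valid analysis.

The prior GPA band-specific comparison favours the standard-lecture section throughout, but the pooled figures favour the flipped-classroom section. The question is whether to condition on prior GPA band.
Here prior GPA band is a common cause — it drives both which teaching method a case falls under and the outcome. The crude comparison mixes populations; the stratum-specific rates are the causally relevant ones.
Standardising the standard-lecture section to the population prior GPA band mix: 0.333·120/123 + 0.333·356/500 + 0.333·331/877 = 0.688.

0.69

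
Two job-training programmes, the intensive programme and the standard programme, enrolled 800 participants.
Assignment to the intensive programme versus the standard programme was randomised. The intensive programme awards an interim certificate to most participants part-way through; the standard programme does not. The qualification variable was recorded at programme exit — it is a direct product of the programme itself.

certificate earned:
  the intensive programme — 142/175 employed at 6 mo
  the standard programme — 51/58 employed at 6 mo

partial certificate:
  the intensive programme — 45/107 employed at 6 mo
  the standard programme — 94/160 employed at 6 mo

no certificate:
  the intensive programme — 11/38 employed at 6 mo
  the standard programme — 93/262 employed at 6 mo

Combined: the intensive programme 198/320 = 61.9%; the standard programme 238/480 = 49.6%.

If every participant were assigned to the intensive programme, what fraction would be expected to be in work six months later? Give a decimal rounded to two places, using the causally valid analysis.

0.62

the standard programme is higher inside every qualification attained during the programme stratum but the intensive programme is higher in aggregate. Whether to stratify depends on how qualification attained during the programme relates to the programme.
Stratifying would compare programmes among participants the programmes themselves sorted into qualification attained during the programme groups — a form of selection on an intermediate. The unconditioned pooled rates give the total causal effect.
So P(outcome | do(the intensive programme)) is just the pooled rate for the intensive programme: 198/320 = 0.619.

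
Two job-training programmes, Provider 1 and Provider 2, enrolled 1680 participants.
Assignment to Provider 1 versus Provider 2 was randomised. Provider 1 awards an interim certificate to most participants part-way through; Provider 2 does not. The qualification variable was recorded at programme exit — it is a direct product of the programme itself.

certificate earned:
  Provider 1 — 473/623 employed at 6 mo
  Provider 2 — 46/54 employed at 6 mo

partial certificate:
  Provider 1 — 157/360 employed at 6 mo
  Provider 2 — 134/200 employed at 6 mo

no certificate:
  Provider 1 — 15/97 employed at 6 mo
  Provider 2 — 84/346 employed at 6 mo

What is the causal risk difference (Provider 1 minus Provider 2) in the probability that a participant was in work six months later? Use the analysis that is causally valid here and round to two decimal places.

+0.16

The qualification attained during the programme-specific comparison favours Provider 2 throughout, but the pooled figures favour Provider 1. The question is whether to condition on qualification attained during the programme.
Qualification attained during the programme is recorded after the programme and is itself shifted by it — it sits on the causal path from programme to outcome. Conditioning on a mediator would strip out part of the effect we want; the pooled comparison gives the total causal effect.
The causal difference is the pooled difference: 0.597 − 0.440 = +0.157.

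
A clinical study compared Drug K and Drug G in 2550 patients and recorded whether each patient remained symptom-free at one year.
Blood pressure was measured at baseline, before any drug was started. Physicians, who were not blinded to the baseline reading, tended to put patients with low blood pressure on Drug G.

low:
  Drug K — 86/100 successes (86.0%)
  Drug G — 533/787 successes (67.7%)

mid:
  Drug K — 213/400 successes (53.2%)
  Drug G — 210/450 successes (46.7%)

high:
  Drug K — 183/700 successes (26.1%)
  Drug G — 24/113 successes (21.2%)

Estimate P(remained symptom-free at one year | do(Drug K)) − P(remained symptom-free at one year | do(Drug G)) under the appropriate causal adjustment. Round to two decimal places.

The blood pressure-specific comparison favours Drug K throughout, but the pooled figures favour Drug G. The question is whether to condition on blood pressure.
Nothing the drug does changes blood pressure; the imbalance is an allocation artefact. With blood pressure also predicting the outcome, the pooled figure is confounded, and the within-stratum comparison is the causal one.
Adjusting over the population distribution of blood pressure: 0.348·(0.860−0.677) + 0.333·(0.532−0.467) + 0.319·(0.261−0.212) = +0.101.

+0.10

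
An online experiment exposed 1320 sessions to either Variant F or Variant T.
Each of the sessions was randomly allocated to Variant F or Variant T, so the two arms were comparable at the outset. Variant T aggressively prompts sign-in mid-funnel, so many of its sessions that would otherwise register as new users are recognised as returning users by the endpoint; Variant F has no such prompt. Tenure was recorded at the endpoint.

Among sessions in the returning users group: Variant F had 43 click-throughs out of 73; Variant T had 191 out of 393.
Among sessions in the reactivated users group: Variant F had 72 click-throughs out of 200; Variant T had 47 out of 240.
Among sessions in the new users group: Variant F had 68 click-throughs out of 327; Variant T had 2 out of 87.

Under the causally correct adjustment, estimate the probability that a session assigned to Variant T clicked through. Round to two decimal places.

Variant F is higher inside every user tenure stratum but Variant T is higher in aggregate. Whether to stratify depends on how user tenure relates to the variant.
User tenure is downstream of the variant. One should not condition on a consequence of treatment, so the overall rates are the right comparison.
So P(outcome | do(Variant T)) is just the pooled rate for Variant T: 240/720 = 0.333.

0.33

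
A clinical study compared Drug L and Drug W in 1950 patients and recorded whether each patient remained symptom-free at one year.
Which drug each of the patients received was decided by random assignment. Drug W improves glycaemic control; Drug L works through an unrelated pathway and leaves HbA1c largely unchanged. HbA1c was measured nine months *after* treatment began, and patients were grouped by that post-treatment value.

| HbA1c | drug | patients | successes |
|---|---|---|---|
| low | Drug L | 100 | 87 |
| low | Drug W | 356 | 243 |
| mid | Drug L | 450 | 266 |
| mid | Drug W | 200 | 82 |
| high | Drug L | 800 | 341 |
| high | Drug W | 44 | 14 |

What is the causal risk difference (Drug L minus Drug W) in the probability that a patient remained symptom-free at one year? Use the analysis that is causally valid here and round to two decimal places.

-0.05

Drug L is higher inside every HbA1c stratum but Drug W is higher in aggregate. Whether to stratify depends on how HbA1c relates to the drug.
HbA1c here is a post-treatment variable shaped by the drug; conditioning on it would introduce bias rather than remove it. The overall comparison is the causal one.
The causal difference is the pooled difference: 0.514 − 0.565 = -0.051.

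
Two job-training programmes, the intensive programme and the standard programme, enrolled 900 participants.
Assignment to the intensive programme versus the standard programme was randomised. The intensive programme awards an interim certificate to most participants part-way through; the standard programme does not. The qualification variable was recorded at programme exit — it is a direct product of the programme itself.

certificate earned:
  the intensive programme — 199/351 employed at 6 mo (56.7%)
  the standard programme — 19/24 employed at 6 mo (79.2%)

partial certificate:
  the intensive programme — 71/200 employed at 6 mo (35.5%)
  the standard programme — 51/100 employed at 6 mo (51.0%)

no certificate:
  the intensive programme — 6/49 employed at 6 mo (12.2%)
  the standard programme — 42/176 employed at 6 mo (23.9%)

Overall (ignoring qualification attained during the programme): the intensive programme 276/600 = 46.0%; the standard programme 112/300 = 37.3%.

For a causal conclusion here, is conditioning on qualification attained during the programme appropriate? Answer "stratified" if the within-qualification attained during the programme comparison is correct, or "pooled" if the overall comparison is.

The distribution of qualification attained during the programme is itself part of what the programme does — it is an intermediate outcome. Holding it fixed would remove that part of the effect; the total effect is the pooled difference.
Pooled: the intensive programme 46.0% vs the standard programme 37.3%; the intensive programme is higher overall.

pooled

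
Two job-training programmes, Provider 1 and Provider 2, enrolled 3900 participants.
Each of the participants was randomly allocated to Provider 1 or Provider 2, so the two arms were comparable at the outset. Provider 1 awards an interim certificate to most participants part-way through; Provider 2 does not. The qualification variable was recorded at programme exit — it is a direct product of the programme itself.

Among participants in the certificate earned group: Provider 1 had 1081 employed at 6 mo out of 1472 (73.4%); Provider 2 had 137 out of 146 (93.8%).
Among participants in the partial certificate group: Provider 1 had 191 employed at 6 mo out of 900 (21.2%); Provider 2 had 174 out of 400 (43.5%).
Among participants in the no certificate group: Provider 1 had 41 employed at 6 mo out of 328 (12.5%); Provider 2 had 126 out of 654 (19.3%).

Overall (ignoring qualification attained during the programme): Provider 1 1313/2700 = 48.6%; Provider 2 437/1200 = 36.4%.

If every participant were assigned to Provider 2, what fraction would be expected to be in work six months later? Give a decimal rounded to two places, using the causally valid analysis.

Within every qualification attained during the programme level Provider 2 has the higher rate, yet pooled Provider 1 does — Simpson's reversal.
Qualification attained during the programme is recorded after the programme and is itself shifted by it — it sits on the causal path from programme to outcome. Conditioning on a mediator would strip out part of the effect we want; the pooled comparison gives the total causal effect.
So P(outcome | do(Provider 2)) is just the pooled rate for Provider 2: 437/1200 = 0.364.

0.36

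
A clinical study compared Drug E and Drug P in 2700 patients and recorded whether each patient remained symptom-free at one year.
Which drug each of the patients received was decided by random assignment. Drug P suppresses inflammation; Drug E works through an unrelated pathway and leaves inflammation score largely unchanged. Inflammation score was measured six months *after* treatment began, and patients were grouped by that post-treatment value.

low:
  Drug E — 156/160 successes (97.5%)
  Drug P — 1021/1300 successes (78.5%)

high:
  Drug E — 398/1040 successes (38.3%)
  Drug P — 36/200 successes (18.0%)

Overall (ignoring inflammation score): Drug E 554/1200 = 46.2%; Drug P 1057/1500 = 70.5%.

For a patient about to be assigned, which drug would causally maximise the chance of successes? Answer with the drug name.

The stratified and pooled comparisons disagree (Drug E wins within each inflammation score; Drug P wins overall), so the answer turns on the causal role of inflammation score.
Inflammation score is recorded after the drug and is itself shifted by it — it sits on the causal path from drug to outcome. Conditioning on a mediator would strip out part of the effect we want; the pooled comparison gives the total causal effect.
Pooled: Drug E 46.2% vs Drug P 70.5%; Drug P is higher overall.

Drug P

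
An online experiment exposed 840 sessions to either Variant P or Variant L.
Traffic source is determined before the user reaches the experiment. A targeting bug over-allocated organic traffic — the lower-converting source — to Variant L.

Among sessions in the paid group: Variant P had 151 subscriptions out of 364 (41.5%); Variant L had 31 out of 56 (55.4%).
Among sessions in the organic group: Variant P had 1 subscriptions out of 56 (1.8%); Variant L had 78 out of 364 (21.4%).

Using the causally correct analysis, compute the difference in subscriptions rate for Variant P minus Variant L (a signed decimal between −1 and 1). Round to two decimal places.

-0.17

Within every traffic source level Variant L has the higher rate, yet pooled Variant P does — Simpson's reversal.
The imbalance in traffic source arose from how sessions were allocated, not from anything the variant did; and traffic source independently affects the outcome. The pooled gap is confounded — condition on traffic source.
Adjusting over the population distribution of traffic source: 0.500·(0.415−0.554) + 0.500·(0.018−0.214) = -0.168.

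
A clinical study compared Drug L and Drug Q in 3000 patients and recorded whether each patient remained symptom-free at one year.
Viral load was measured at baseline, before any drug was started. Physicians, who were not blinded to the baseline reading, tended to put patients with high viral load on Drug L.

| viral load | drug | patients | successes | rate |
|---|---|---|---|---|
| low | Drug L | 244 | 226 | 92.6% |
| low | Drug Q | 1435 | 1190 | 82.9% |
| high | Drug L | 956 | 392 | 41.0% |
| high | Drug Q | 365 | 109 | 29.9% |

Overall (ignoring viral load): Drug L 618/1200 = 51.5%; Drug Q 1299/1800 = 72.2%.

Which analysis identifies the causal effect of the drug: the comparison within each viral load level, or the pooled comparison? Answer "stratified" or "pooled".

stratified

Viral load is set before the drug has any effect — it is not caused by the drug — and it independently drives the outcome. That makes it a confounder, so the causal comparison is within viral load levels.
Within each level — low: 92.6% vs 82.9%; high: 41.0% vs 29.9% — Drug L is higher every time.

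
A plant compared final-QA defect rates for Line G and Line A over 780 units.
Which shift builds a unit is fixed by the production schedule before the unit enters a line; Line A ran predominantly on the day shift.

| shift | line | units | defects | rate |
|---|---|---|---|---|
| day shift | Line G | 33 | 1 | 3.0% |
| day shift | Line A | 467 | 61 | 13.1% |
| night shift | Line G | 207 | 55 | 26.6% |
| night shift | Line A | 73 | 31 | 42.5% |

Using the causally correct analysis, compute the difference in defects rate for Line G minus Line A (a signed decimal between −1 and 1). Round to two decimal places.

Within every shift level Line G has the lower rate, yet pooled Line A does — Simpson's reversal.
Shift differs across lines for reasons unrelated to any effect of the line itself, and it separately predicts the outcome — a classic confounder. We must compare within shift levels.
Adjusting over the population distribution of shift: 0.641·(0.030−0.131) + 0.359·(0.266−0.425) = -0.121.

-0.12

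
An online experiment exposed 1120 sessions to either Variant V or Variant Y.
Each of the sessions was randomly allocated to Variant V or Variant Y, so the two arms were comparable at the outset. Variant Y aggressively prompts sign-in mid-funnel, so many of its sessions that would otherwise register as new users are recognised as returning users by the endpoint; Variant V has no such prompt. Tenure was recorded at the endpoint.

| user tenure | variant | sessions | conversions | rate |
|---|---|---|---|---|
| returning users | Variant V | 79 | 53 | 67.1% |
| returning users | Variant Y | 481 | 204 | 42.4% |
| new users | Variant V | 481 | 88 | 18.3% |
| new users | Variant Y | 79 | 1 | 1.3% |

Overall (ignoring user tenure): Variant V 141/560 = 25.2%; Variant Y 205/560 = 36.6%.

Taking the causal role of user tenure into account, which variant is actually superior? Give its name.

Because the variant influences user tenure, user tenure is a post-treatment mediator, not a confounder. Stratifying on it would bias the estimate; the causal effect is the crude pooled difference.
Pooled: Variant V 25.2% vs Variant Y 36.6%; Variant Y is higher overall.

Variant Y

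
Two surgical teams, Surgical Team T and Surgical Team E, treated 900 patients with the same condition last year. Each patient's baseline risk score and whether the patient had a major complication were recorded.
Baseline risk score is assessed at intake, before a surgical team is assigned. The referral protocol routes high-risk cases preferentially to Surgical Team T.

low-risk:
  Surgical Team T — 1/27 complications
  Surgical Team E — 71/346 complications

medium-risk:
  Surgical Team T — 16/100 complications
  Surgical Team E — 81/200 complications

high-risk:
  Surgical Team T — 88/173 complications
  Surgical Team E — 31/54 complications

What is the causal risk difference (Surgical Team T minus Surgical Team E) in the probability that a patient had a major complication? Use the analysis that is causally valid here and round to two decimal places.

-0.17

Surgical Team T is lower inside every baseline risk score stratum but Surgical Team E is lower in aggregate. Whether to stratify depends on how baseline risk score relates to the surgical team.
Baseline risk score satisfies the back-door criterion: it is not a descendant of the surgical team, and it blocks the spurious path from surgical team to outcome. Adjusting for it (i.e., using the within-baseline risk score rates) gives the causal effect.
Adjusting over the population distribution of baseline risk score: 0.414·(0.037−0.205) + 0.333·(0.160−0.405) + 0.252·(0.509−0.574) = -0.168.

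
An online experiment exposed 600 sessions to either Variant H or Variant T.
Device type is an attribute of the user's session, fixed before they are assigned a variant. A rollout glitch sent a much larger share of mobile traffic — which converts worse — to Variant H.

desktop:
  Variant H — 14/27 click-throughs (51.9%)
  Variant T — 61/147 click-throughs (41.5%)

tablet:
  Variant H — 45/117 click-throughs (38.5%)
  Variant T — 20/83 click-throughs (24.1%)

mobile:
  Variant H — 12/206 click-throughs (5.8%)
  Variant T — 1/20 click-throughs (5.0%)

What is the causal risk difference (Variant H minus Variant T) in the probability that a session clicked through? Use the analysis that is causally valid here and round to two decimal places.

Within every device type level Variant H has the higher rate, yet pooled Variant T does — Simpson's reversal.
Device type is set before the variant has any effect — it is not caused by the variant — and it independently drives the outcome. That makes it a confounder, so the causal comparison is within device type levels.
Adjusting over the population distribution of device type: 0.290·(0.519−0.415) + 0.333·(0.385−0.241) + 0.377·(0.058−0.050) = +0.081.

+0.08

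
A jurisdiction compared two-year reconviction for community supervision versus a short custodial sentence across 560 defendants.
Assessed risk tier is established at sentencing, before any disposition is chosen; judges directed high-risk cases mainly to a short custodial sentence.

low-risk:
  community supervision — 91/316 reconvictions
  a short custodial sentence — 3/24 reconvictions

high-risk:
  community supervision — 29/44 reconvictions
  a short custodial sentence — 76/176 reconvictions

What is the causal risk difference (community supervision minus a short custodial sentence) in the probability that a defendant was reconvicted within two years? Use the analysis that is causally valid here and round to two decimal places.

The stratified and pooled comparisons disagree (a short custodial sentence wins within each assessed risk tier; community supervision wins overall), so the answer turns on the causal role of assessed risk tier.
Assessed risk tier satisfies the back-door criterion: it is not a descendant of the disposition, and it blocks the spurious path from disposition to outcome. Adjusting for it (i.e., using the within-assessed risk tier rates) gives the causal effect.
Adjusting over the population distribution of assessed risk tier: 0.607·(0.288−0.125) + 0.393·(0.659−0.432) = +0.188.

+0.19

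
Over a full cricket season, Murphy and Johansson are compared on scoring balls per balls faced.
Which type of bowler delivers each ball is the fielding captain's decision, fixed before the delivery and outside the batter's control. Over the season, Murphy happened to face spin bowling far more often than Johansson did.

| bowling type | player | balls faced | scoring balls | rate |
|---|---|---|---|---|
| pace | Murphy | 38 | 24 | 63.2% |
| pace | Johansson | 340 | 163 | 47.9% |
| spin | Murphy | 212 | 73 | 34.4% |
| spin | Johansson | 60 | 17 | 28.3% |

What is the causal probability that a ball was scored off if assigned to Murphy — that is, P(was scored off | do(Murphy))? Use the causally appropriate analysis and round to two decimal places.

0.51

Bowling type satisfies the back-door criterion: it is not a descendant of the player, and it blocks the spurious path from player to outcome. Adjusting for it (i.e., using the within-bowling type rates) gives the causal effect.
Standardising Murphy to the population bowling type mix: 0.582·24/38 + 0.418·73/212 = 0.511.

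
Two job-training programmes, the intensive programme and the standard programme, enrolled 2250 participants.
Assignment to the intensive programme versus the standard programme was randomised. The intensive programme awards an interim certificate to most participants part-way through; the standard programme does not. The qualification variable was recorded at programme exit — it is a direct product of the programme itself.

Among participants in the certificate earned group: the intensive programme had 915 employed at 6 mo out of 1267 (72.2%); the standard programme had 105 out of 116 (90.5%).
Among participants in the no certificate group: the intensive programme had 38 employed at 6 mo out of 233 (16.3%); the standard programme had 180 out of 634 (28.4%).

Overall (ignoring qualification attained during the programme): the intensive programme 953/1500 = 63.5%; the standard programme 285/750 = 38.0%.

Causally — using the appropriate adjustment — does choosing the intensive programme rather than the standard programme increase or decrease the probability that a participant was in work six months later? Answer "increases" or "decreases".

the standard programme is higher inside every qualification attained during the programme stratum but the intensive programme is higher in aggregate. Whether to stratify depends on how qualification attained during the programme relates to the programme.
Qualification attained during the programme is recorded after the programme and is itself shifted by it — it sits on the causal path from programme to outcome. Conditioning on a mediator would strip out part of the effect we want; the pooled comparison gives the total causal effect.
Pooled: the intensive programme 63.5% vs the standard programme 38.0%; the intensive programme is higher overall.

increases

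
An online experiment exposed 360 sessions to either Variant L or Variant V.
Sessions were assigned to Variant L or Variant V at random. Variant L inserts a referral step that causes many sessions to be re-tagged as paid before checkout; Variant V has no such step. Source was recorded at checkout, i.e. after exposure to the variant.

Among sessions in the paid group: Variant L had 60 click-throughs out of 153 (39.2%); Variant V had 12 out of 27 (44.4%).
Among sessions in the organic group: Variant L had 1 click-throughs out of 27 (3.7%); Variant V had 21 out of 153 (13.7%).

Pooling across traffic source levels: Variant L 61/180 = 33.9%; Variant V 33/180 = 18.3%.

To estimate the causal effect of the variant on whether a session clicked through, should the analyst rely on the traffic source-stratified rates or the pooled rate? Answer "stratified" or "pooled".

Within every traffic source level Variant V has the higher rate, yet pooled Variant L does — Simpson's reversal.
Traffic source is downstream of the variant. One should not condition on a consequence of treatment, so the overall rates are the right comparison.
Pooled: Variant L 33.9% vs Variant V 18.3%; Variant L is higher overall.

pooled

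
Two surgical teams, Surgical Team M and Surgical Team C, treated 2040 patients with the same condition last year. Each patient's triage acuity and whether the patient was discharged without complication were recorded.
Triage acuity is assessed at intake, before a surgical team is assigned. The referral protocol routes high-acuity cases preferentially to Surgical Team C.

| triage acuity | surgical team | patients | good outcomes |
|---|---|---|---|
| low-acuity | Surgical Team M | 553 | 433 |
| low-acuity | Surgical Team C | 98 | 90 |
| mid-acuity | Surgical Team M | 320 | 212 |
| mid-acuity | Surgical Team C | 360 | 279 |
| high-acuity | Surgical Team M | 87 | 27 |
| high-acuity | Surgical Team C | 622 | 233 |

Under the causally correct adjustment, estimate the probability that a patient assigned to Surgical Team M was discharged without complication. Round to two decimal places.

Triage acuity satisfies the back-door criterion: it is not a descendant of the surgical team, and it blocks the spurious path from surgical team to outcome. Adjusting for it (i.e., using the within-triage acuity rates) gives the causal effect.
Standardising Surgical Team M to the population triage acuity mix: 0.319·433/553 + 0.333·212/320 + 0.348·27/87 = 0.579.

0.58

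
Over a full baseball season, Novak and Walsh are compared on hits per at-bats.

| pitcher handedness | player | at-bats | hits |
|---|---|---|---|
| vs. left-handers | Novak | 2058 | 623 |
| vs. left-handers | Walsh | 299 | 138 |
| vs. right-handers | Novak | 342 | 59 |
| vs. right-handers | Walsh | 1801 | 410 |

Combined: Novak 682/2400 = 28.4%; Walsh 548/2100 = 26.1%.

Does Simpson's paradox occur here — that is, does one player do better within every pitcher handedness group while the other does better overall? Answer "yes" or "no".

yes

Within each pitcher handedness level (vs. left-handers 30.3% vs 46.2%; vs. right-handers 17.3% vs 22.8%), Walsh has the higher rate every time. Pooled: 28.4% vs 26.1% — Novak has the higher rate overall. The two comparisons disagree.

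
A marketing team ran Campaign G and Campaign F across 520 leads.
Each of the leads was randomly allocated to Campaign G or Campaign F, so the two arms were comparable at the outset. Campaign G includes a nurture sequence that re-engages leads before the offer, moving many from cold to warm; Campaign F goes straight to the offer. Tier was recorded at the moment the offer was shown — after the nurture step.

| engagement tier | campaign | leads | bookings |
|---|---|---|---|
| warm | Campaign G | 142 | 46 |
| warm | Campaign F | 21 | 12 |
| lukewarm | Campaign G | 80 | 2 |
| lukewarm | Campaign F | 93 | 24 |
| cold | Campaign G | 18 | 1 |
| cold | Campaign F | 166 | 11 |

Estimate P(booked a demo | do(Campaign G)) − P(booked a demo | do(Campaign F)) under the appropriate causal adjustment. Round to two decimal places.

Campaign F is higher inside every engagement tier stratum but Campaign G is higher in aggregate. Whether to stratify depends on how engagement tier relates to the campaign.
Engagement tier is recorded after the campaign and is itself shifted by it — it sits on the causal path from campaign to outcome. Conditioning on a mediator would strip out part of the effect we want; the pooled comparison gives the total causal effect.
The causal difference is the pooled difference: 0.204 − 0.168 = +0.036.

+0.04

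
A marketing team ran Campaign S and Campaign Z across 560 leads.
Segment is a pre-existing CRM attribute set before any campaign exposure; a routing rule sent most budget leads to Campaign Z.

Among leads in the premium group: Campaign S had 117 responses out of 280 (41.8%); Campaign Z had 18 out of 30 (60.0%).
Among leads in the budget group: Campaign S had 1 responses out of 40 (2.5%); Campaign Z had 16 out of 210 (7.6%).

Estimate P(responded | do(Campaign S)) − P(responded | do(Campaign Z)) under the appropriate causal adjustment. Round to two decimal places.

The customer segment-specific comparison favours Campaign Z throughout, but the pooled figures favour Campaign S. The question is whether to condition on customer segment.
Nothing the campaign does changes customer segment; the imbalance is an allocation artefact. With customer segment also predicting the outcome, the pooled figure is confounded, and the within-stratum comparison is the causal one.
Adjusting over the population distribution of customer segment: 0.554·(0.418−0.600) + 0.446·(0.025−0.076) = -0.124.

-0.12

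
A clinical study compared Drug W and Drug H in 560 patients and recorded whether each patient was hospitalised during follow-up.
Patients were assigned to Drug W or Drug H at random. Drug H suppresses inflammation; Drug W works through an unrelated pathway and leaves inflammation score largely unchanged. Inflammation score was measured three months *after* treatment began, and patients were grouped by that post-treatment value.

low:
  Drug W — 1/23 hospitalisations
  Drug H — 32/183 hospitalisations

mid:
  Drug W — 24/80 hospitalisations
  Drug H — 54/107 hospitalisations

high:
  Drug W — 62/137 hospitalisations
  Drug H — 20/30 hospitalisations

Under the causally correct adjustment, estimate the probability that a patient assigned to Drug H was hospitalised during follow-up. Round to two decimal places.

0.33

Drug W is lower inside every inflammation score stratum but Drug H is lower in aggregate. Whether to stratify depends on how inflammation score relates to the drug.
Stratifying would compare drugs among patients the drugs themselves sorted into inflammation score groups — a form of selection on an intermediate. The unconditioned pooled rates give the total causal effect.
So P(outcome | do(Drug H)) is just the pooled rate for Drug H: 106/320 = 0.331.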